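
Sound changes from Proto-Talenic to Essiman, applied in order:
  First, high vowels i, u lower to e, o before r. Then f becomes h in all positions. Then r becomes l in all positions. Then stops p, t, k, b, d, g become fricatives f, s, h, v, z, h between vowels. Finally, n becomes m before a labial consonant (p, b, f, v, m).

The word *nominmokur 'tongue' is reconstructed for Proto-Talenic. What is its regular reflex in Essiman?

Essiman: *nominmokur
  nominmokur → nominmokor   [pre-rhotic lowering]
  nominmokor (rule 2 does not apply)
  nominmokor → nominmokol   [unconditioned shift]
  nominmokol → nominmohol   [intervocalic lenition]
  nominmohol → nomimmohol   [nasal place assimilation]
  giving Essiman nomimmohol.

nomimmohol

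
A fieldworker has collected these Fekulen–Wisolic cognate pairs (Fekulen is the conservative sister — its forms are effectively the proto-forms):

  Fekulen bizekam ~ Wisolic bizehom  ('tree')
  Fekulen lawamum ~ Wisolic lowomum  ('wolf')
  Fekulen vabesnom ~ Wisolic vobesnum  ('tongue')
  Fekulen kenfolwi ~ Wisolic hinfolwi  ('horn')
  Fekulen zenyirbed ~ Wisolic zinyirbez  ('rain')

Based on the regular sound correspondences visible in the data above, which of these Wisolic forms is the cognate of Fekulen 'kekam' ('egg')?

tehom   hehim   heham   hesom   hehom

hehom

kenfolwi ~ hinfolwi — Fekulen k corresponds to Wisolic h word-initially before a front vowel.
bizekam ~ bizehom — Fekulen k corresponds to Wisolic h between vowels (before a back vowel).
bizekam ~ bizehom, lawamum ~ lowomum — Fekulen a corresponds to Wisolic o after a consonant, before a nasal.
Applying these to Fekulen 'kekam':
  kekam → hekam   (k→h word-initially before a front vowel)
  hekam → heham   (k→h between vowels (before a back vowel))
  heham → hehom   (a→o after a consonant, before a nasal)
So the Wisolic cognate is 'hehom'.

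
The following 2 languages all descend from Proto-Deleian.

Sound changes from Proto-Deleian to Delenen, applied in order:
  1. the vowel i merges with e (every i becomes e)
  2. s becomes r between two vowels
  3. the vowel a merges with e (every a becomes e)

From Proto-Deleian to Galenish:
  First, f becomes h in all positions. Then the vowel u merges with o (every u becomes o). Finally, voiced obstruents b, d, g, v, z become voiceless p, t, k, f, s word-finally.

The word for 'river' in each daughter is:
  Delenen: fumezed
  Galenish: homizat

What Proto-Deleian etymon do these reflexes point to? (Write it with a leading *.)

Position 1: Delenen has f, Galenish has h. Delenen preserves f here (none of its changes turn any other segment into f), so the proto-segment is *f.
Position 7: Delenen has d, Galenish has t. Delenen preserves d here (none of its changes turn any other segment into d), so the proto-segment is *d.
Position 4: Delenen has e, Galenish has i. Galenish preserves i here (none of its changes turn any other segment into i), so the proto-segment is *i.
This points to *fumizad. Verify forward in each daughter:
Delenen: *fumizad > fumezad > fumezed  (by vowel merger, vowel merger)
Galenish: *fumizad
  fumizad → humizad   [unconditioned shift]
  humizad → homizad   [vowel merger]
  homizad → homizat   [final devoicing]
  giving Galenish homizat.
*fumizad is the unique common source.

*fumizad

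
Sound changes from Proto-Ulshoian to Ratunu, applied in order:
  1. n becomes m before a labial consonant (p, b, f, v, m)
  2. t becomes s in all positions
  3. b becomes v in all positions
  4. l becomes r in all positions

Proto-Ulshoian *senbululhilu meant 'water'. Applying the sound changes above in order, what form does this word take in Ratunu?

Ratunu: *senbululhilu
  senbululhilu → sembululhilu   [nasal place assimilation]
  sembululhilu (rule 2 does not apply)
  sembululhilu → semvululhilu   [unconditioned shift]
  semvululhilu → semvururhiru   [unconditioned shift]
  giving Ratunu semvururhiru.

semvururhiru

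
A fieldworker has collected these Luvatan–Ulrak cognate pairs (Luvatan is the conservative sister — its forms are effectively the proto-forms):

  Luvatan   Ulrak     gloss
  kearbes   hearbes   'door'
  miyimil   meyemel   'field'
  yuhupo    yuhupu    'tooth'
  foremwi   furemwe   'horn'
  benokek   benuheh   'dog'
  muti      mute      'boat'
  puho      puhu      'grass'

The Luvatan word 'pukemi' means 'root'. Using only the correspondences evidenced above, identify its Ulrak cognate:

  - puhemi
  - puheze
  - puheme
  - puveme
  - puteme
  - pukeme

benokek ~ benuheh — Luvatan k corresponds to Ulrak h between vowels (before a front vowel).
foremwi ~ furemwe, muti ~ mute — Luvatan i corresponds to Ulrak e word-finally.
Applying these to Luvatan 'pukemi':
  pukemi → puhemi   (k→h between vowels (before a front vowel))
  puhemi → puheme   (i→e word-finally)
So the Ulrak cognate is 'puheme'.

puheme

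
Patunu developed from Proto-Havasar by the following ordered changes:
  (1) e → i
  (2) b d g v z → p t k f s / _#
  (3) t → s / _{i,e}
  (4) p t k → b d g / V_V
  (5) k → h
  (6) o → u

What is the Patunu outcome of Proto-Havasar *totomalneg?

tudumalnih

Patunu: *totomalneg
  totomalneg → totomalnig   [vowel merger]
  totomalnig → totomalnik   [final devoicing]
  totomalnik (rule 3 does not apply)
  totomalnik → todomalnik   [intervocalic voicing]
  todomalnik → todomalnih   [unconditioned shift]
  todomalnih → tudumalnih   [vowel merger]
  giving Patunu tudumalnih.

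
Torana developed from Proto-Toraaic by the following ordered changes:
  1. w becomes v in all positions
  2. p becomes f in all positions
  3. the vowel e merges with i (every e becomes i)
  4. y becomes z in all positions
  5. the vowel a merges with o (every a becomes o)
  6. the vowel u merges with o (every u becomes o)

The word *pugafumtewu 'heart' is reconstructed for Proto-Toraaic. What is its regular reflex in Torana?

fogofomtivo

Torana: *pugafumtewu > pugafumtevu > fugafumtevu > fugafumtivu > fugofumtivu > fogofomtivo  (by unconditioned shift, unconditioned shift, vowel merger, vowel merger, vowel merger)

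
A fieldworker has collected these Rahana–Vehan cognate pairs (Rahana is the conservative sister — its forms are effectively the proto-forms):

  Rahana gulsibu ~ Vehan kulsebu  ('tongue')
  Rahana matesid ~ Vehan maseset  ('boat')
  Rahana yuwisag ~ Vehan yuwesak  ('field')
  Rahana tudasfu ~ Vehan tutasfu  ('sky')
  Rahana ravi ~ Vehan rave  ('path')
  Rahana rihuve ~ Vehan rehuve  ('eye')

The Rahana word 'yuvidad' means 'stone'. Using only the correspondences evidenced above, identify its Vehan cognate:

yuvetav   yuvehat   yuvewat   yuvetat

matesid ~ maseset, yuwisag ~ yuwesak — Rahana i corresponds to Vehan e after a consonant, before a consonant other than r, m, n, p, b, f, v.
tudasfu ~ tutasfu — Rahana d corresponds to Vehan t between vowels (before a back vowel).
matesid ~ maseset — Rahana d corresponds to Vehan t word-finally.
Applying these to Rahana 'yuvidad':
  yuvidad → yuvedad   (i→e after a consonant, before a consonant other than r, m, n, p, b, f, v)
  yuvedad → yuvetad   (d→t between vowels (before a back vowel))
  yuvetad → yuvetat   (d→t word-finally)
So the Vehan cognate is 'yuvetat'.

yuvetat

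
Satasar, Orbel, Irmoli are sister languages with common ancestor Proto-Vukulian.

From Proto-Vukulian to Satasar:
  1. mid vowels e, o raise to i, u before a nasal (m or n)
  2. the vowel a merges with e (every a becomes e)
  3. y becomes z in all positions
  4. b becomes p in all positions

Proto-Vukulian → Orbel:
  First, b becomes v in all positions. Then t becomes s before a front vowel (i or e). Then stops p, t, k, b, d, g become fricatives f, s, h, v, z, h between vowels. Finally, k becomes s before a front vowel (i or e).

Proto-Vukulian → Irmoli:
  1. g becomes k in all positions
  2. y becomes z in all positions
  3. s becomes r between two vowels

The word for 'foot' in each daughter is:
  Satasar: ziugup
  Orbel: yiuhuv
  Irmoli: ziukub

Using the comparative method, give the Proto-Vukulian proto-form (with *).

Position 6: Satasar has p, Orbel has v, Irmoli has b. Irmoli preserves b here (none of its changes turn any other segment into b), so the proto-segment is *b.
Position 4: Satasar has g, Orbel has h, Irmoli has k. Satasar preserves g here (none of its changes turn any other segment into g), so the proto-segment is *g.
Position 1: Satasar has z, Orbel has y, Irmoli has z. Orbel preserves y here (none of its changes turn any other segment into y), so the proto-segment is *y.
Verify the candidate proto-form against each daughter:
Satasar: *yiugub > ziugub > ziugup  (by unconditioned shift, unconditioned shift)
Orbel: *yiugub > yiuguv > yiuhuv  (by unconditioned shift, intervocalic lenition)
Irmoli: *yiugub > yiukub > ziukub  (by unconditioned shift, unconditioned shift)
No other proto-form is consistent with every reflex, so the reconstruction is *yiugub.

*yiugub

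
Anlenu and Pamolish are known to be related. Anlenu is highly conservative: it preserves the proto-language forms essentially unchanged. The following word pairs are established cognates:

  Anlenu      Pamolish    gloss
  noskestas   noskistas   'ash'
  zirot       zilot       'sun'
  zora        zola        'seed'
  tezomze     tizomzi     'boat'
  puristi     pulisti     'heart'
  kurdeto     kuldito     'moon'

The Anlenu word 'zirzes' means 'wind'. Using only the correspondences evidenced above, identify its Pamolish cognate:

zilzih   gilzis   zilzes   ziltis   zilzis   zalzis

zilzis

kurdeto ~ kuldito — Anlenu r corresponds to Pamolish l after a vowel, before a consonant other than r, m, n, p, b, f, v.
noskestas ~ noskistas, tezomze ~ tizomzi — Anlenu e corresponds to Pamolish i after a consonant, before a consonant other than r, m, n, p, b, f, v.
Applying these to Anlenu 'zirzes':
  zirzes → zilzes   (r→l after a vowel, before a consonant other than r, m, n, p, b, f, v)
  zilzes → zilzis   (e→i after a consonant, before a consonant other than r, m, n, p, b, f, v)
So the Pamolish cognate is 'zilzis'.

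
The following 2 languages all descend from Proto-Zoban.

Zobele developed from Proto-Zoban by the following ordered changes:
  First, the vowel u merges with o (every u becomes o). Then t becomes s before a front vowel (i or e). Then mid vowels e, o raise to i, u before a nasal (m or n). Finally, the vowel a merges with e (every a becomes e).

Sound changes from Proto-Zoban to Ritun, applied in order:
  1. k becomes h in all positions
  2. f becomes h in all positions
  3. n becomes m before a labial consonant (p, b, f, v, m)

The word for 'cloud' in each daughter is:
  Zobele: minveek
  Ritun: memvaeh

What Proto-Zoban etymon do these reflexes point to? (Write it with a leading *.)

Position 3: Zobele has n, Ritun has m. Zobele preserves n here (none of its changes turn any other segment into n), so the proto-segment is *n.
Position 2: Zobele has i, Ritun has e. Ritun preserves e here (none of its changes turn any other segment into e), so the proto-segment is *e.
Position 7: Zobele has k, Ritun has h. Zobele preserves k here (none of its changes turn any other segment into k), so the proto-segment is *k.
This points to *menvaek. Verify forward in each daughter:
Zobele: *menvaek
  menvaek (rule 1 does not apply)
  menvaek (rule 2 does not apply)
  menvaek → minvaek   [pre-nasal raising]
  minvaek → minveek   [vowel merger]
  giving Zobele minveek.
Ritun: start from *menvaek.
  rule 1 (unconditioned shift): menvaek → menvaeh
  rule 2: no change — menvaeh
  rule 3 (nasal place assimilation): menvaeh → memvaeh
  ⇒ Ritun memvaeh
Only *menvaek yields all of Zobele minveek, Ritun memvaeh.

*menvaek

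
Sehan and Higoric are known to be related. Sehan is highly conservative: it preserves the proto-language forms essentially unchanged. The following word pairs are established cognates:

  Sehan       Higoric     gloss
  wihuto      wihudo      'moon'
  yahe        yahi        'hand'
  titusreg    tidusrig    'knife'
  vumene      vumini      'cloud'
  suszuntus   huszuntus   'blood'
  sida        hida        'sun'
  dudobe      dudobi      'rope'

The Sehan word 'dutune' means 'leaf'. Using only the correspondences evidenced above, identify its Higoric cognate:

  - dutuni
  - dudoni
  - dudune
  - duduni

titusreg ~ tidusrig — Sehan t corresponds to Higoric d between vowels (before a back vowel).
yahe ~ yahi, vumene ~ vumini — Sehan e corresponds to Higoric i word-finally.
Applying these to Sehan 'dutune':
  dutune → dudune   (t→d between vowels (before a back vowel))
  dudune → duduni   (e→i word-finally)
So the Higoric cognate is 'duduni'.

duduni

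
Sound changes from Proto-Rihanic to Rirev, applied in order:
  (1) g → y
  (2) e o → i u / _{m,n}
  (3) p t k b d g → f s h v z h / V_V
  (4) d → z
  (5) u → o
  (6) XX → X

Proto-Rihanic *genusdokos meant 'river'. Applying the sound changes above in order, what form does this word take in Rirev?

Rirev: *genusdokos > yenusdokos > yinusdokos > yinusdohos > yinuszohos > yinoszohos  (by unconditioned shift, pre-nasal raising, intervocalic lenition, unconditioned shift, vowel merger)

yinoszohos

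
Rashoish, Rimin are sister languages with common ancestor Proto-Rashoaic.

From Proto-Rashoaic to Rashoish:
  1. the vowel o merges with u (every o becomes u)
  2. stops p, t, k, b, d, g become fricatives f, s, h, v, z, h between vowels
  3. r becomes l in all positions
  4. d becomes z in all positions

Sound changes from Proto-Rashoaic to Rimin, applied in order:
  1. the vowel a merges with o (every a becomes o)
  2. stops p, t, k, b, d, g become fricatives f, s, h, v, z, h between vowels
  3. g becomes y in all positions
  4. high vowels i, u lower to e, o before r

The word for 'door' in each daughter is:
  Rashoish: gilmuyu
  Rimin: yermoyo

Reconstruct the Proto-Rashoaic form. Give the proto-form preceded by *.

Position 1: Rashoish has g, Rimin has y. Rashoish preserves g here (none of its changes turn any other segment into g), so the proto-segment is *g.
Position 5: Rashoish has u, Rimin has o. Taking the neighbouring segments as reconstructed: Rashoish u could go back to *o or *u; Rimin o could go back to *a or *o — the one source consistent with every daughter is *o.
Continuing position by position gives *girmoyo; check it forward:
Rashoish: *girmoyo
  girmoyo → girmuyu   [vowel merger]
  girmuyu (rule 2 does not apply)
  girmuyu → gilmuyu   [unconditioned shift]
  gilmuyu (rule 4 does not apply)
  giving Rashoish gilmuyu.
Rimin: *girmoyo
  girmoyo (rule 1 does not apply)
  girmoyo (rule 2 does not apply)
  girmoyo → yirmoyo   [unconditioned shift]
  yirmoyo → yermoyo   [pre-rhotic lowering]
  giving Rimin yermoyo.
No other proto-form is consistent with every reflex, so the reconstruction is *girmoyo.

*girmoyo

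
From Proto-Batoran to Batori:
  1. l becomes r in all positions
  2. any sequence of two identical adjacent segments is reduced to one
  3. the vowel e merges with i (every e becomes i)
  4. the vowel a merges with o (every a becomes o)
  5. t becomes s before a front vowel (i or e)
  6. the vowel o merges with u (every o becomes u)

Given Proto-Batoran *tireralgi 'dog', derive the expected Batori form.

Batori: *tireralgi > tirerargi > tirirargi > tirirorgi > sirirorgi > sirirurgi  (by unconditioned shift, vowel merger, vowel merger, palatalisation, vowel merger)

sirirurgi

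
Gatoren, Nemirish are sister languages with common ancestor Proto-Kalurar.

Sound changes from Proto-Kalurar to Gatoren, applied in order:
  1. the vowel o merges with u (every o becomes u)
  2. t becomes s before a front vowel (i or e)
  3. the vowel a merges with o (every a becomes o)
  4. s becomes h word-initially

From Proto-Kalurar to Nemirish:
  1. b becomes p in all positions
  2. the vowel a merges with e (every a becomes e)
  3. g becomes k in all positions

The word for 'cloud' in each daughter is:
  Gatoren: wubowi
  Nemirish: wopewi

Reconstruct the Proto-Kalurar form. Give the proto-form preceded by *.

Position 3: Gatoren has b, Nemirish has p. Gatoren preserves b here (none of its changes turn any other segment into b), so the proto-segment is *b.
Position 4: Gatoren has o, Nemirish has e. In Gatoren, o can only continue *a, so the proto-segment is *a.
Position 2: Gatoren has u, Nemirish has o. Nemirish preserves o here (none of its changes turn any other segment into o), so the proto-segment is *o.
Verify the candidate proto-form against each daughter:
Gatoren: start from *wobawi.
  rule 1 (vowel merger): wobawi → wubawi
  rule 2: no change — wubawi
  rule 3 (vowel merger): wubawi → wubowi
  rule 4: no change — wubowi
  ⇒ Gatoren wubowi
Nemirish: *wobawi > wopawi > wopewi  (by unconditioned shift, vowel merger)
No other proto-form is consistent with every reflex, so the reconstruction is *wobawi.

*wobawi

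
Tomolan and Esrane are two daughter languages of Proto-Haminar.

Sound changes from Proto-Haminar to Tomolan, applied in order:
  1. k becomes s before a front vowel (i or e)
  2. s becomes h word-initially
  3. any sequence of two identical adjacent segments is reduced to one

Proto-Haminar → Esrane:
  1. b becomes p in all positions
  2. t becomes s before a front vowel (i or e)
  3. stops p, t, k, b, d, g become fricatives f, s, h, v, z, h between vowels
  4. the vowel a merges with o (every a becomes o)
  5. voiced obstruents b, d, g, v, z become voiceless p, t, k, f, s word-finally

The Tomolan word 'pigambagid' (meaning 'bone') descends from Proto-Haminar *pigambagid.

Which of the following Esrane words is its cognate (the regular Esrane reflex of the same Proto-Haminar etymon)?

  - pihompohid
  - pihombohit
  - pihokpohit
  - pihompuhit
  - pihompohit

Esrane: *pigambagid
  pigambagid → pigampagid   [unconditioned shift]
  pigampagid (rule 2 does not apply)
  pigampagid → pihampahid   [intervocalic lenition]
  pihampahid → pihompohid   [vowel merger]
  pihompohid → pihompohit   [final devoicing]
  giving Esrane pihompohit.

pihompohit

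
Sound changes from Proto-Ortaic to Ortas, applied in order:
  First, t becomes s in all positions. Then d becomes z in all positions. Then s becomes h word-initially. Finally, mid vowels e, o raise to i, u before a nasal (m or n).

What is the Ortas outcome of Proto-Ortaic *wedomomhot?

Ortas: *wedomomhot > wedomomhos > wezomomhos > wezumumhos  (by unconditioned shift, unconditioned shift, pre-nasal raising)

wezumumhos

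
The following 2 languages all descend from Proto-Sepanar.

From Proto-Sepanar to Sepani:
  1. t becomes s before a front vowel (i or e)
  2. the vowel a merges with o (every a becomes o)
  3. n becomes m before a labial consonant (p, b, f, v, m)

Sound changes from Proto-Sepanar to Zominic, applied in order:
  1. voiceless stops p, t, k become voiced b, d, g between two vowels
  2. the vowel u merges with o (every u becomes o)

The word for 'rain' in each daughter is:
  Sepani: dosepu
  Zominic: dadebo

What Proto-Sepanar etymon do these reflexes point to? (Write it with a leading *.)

*datepu

Position 6: Sepani has u, Zominic has o. Sepani preserves u here (none of its changes turn any other segment into u), so the proto-segment is *u.
Position 2: Sepani has o, Zominic has a. Zominic preserves a here (none of its changes turn any other segment into a), so the proto-segment is *a.
This points to *datepu. Verify forward in each daughter:
Sepani: *datepu
  datepu → dasepu   [palatalisation]
  dasepu → dosepu   [vowel merger]
  dosepu (rule 3 does not apply)
  giving Sepani dosepu.
Zominic: *datepu
  datepu → dadebu   [intervocalic voicing]
  dadebu → dadebo   [vowel merger]
  giving Zominic dadebo.
*datepu is the unique common source.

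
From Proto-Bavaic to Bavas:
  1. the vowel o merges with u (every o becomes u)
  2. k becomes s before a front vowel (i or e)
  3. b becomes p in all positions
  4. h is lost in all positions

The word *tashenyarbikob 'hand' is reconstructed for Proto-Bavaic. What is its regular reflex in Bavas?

Bavas: *tashenyarbikob > tashenyarbikub > tashenyarpikup > tasenyarpikup  (by vowel merger, unconditioned shift, h-loss)

tasenyarpikup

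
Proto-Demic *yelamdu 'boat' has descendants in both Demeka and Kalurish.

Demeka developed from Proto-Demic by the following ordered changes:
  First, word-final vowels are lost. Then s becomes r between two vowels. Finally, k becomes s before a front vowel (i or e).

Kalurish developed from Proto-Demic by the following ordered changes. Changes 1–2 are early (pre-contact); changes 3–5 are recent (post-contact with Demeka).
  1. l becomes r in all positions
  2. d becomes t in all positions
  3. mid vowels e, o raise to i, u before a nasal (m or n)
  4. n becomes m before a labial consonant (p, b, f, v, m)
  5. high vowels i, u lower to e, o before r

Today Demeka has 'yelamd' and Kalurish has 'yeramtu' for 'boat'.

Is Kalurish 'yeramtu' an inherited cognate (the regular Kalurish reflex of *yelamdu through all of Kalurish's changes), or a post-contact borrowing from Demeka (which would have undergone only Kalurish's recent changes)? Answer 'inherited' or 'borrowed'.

If inherited, *yelamdu would pass through all of Kalurish's changes:
Kalurish: *yelamdu
  yelamdu → yeramdu   [unconditioned shift]
  yeramdu → yeramtu   [unconditioned shift]
  yeramtu (rule 3 does not apply)
  yeramtu (rule 4 does not apply)
  yeramtu (rule 5 does not apply)
  giving Kalurish yeramtu.
If borrowed from Demeka 'yelamd' after the early changes, it would undergo only the recent ones:
  rule 3 (pre-nasal raising): no change (yelamd)
  rule 4 (nasal place assimilation): no change (yelamd)
  rule 5 (pre-rhotic lowering): no change (yelamd)
  ⇒ as a loan: yelamd
Kalurish 'yeramtu' matches the inherited outcome exactly, so it is an inherited cognate, not a loan.

inherited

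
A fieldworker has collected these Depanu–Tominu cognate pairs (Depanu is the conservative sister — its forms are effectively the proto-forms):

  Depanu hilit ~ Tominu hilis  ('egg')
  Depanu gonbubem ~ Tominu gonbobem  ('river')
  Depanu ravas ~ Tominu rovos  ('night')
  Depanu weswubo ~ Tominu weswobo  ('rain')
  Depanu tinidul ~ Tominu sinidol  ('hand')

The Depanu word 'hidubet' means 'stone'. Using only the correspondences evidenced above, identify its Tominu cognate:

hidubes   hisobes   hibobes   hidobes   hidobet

hidobes

gonbubem ~ gonbobem, weswubo ~ weswobo — Depanu u corresponds to Tominu o after a consonant, before a labial obstruent.
hilit ~ hilis — Depanu t corresponds to Tominu s word-finally.
Applying these to Depanu 'hidubet':
  hidubet → hidobet   (u→o after a consonant, before a labial obstruent)
  hidobet → hidobes   (t→s word-finally)
So the Tominu cognate is 'hidobes'.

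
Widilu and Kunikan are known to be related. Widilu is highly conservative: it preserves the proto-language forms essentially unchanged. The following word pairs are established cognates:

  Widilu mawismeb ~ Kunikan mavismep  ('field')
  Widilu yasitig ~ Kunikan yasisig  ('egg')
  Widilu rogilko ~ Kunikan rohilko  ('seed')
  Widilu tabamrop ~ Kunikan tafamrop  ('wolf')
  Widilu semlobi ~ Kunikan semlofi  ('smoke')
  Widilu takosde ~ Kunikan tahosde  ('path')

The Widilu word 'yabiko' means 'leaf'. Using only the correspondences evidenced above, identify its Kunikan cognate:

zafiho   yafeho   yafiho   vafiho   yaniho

semlobi ~ semlofi — Widilu b corresponds to Kunikan f between vowels (before a front vowel).
takosde ~ tahosde — Widilu k corresponds to Kunikan h between vowels (before a back vowel).
Applying these to Widilu 'yabiko':
  yabiko → yafiko   (b→f between vowels (before a front vowel))
  yafiko → yafiho   (k→h between vowels (before a back vowel))
So the Kunikan cognate is 'yafiho'.

yafiho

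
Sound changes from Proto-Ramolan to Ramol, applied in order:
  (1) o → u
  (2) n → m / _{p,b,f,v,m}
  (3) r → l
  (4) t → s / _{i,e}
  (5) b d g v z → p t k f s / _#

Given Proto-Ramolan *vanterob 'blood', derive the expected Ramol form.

vanselup

Ramol: *vanterob
  vanterob → vanterub   [vowel merger]
  vanterub (rule 2 does not apply)
  vanterub → vantelub   [unconditioned shift]
  vantelub → vanselub   [palatalisation]
  vanselub → vanselup   [final devoicing]
  giving Ramol vanselup.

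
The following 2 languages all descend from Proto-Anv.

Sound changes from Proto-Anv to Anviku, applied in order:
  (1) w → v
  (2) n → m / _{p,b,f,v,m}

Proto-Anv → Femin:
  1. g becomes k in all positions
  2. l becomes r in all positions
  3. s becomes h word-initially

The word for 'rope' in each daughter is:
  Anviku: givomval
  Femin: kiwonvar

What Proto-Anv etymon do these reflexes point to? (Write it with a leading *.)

Position 8: Anviku has l, Femin has r. Anviku preserves l here (none of its changes turn any other segment into l), so the proto-segment is *l.
Position 1: Anviku has g, Femin has k. Anviku preserves g here (none of its changes turn any other segment into g), so the proto-segment is *g.
Position 3: Anviku has v, Femin has w. Femin preserves w here (none of its changes turn any other segment into w), so the proto-segment is *w.
This points to *giwonval. Verify forward in each daughter:
Anviku: *giwonval
  giwonval → givonval   [unconditioned shift]
  givonval → givomval   [nasal place assimilation]
  giving Anviku givomval.
Femin: *giwonval > kiwonval > kiwonvar  (by unconditioned shift, unconditioned shift)
Only *giwonval yields all of Anviku givomval, Femin kiwonvar.

*giwonval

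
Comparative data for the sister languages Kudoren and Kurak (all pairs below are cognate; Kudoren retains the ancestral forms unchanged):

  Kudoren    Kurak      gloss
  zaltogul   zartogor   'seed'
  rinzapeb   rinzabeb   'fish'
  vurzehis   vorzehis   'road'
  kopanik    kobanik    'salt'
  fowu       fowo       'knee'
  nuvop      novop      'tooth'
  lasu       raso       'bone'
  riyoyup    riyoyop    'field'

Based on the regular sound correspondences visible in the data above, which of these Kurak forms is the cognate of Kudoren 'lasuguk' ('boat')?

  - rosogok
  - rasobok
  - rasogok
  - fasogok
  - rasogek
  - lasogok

rasogok

lasu ~ raso — Kudoren l corresponds to Kurak r word-initially before a back vowel.
zaltogul ~ zartogor — Kudoren u corresponds to Kurak o after a consonant, before a consonant other than r, m, n, p, b, f, v.
Applying these to Kudoren 'lasuguk':
  lasuguk → rasuguk   (l→r word-initially before a back vowel)
  rasuguk → rasoguk   (u→o after a consonant, before a consonant other than r, m, n, p, b, f, v)
  rasoguk → rasogok   (u→o after a consonant, before a consonant other than r, m, n, p, b, f, v)
So the Kurak cognate is 'rasogok'.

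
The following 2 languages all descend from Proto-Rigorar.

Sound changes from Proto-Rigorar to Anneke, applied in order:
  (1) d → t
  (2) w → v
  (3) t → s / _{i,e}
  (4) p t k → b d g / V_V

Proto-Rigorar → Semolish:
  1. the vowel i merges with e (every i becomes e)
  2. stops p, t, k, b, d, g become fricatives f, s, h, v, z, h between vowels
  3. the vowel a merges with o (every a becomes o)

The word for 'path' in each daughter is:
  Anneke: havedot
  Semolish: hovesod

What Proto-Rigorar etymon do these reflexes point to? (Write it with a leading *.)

Position 2: Anneke has a, Semolish has o. Anneke preserves a here (none of its changes turn any other segment into a), so the proto-segment is *a.
Position 5: Anneke has d, Semolish has s. Taking the neighbouring segments as reconstructed: Anneke d could go back to *t or *d; Semolish s could go back to *t or *s — the one source consistent with every daughter is *t.
This points to *havetod. Verify forward in each daughter:
Anneke: *havetod > havetot > havedot  (by unconditioned shift, intervocalic voicing)
Semolish: *havetod > havesod > hovesod  (by intervocalic lenition, vowel merger)
Only *havetod yields all of Anneke havedot, Semolish hovesod.

*havetod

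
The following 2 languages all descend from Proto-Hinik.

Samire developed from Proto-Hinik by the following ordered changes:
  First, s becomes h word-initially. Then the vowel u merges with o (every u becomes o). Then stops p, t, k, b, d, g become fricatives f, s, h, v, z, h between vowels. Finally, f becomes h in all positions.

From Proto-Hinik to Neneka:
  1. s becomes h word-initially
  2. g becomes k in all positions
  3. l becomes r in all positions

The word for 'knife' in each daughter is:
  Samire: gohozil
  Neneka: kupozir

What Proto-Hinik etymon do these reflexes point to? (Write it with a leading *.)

Position 3: Samire has h, Neneka has p. Neneka preserves p here (none of its changes turn any other segment into p), so the proto-segment is *p.
Position 1: Samire has g, Neneka has k. Samire preserves g here (none of its changes turn any other segment into g), so the proto-segment is *g.
Continuing position by position gives *gupozil; check it forward:
Samire: *gupozil
  gupozil (rule 1 does not apply)
  gupozil → gopozil   [vowel merger]
  gopozil → gofozil   [intervocalic lenition]
  gofozil → gohozil   [unconditioned shift]
  giving Samire gohozil.
Neneka: start from *gupozil.
  rule 1: no change — gupozil
  rule 2 (unconditioned shift): gupozil → kupozil
  rule 3 (unconditioned shift): kupozil → kupozir
  ⇒ Neneka kupozir
*gupozil is the unique common source.

*gupozil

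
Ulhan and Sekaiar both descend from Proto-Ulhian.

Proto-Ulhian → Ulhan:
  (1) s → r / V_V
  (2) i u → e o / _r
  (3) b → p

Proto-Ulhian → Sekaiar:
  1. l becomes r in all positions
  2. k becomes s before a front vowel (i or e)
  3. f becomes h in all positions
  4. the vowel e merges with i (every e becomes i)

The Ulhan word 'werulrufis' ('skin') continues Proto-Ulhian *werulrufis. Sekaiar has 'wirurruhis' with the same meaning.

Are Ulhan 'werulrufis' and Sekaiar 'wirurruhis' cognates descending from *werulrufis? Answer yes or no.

Derive the expected Sekaiar reflex of *werulrufis:
Sekaiar: *werulrufis > werurrufis > werurruhis > wirurruhis  (by unconditioned shift, unconditioned shift, vowel merger)
Sekaiar 'wirurruhis' matches the regular reflex exactly, so the pair is cognate.

yes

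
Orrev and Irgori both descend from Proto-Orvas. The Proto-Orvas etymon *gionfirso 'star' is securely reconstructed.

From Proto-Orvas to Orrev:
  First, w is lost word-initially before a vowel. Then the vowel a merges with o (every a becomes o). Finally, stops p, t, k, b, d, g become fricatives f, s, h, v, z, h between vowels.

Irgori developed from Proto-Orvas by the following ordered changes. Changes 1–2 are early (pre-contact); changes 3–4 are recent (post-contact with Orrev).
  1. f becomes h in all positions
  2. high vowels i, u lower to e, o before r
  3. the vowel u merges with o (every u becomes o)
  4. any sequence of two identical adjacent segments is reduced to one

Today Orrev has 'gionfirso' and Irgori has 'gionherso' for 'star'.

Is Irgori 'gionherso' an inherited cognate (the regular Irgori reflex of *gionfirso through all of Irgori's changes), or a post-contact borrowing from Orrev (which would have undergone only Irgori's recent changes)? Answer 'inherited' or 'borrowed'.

inherited

If inherited, *gionfirso would pass through all of Irgori's changes:
Irgori: start from *gionfirso.
  rule 1 (unconditioned shift): gionfirso → gionhirso
  rule 2 (pre-rhotic lowering): gionhirso → gionherso
  rule 3: no change — gionherso
  rule 4: no change — gionherso
  ⇒ Irgori gionherso
If borrowed from Orrev 'gionfirso' after the early changes, it would undergo only the recent ones:
  rule 3 (vowel merger): no change (gionfirso)
  rule 4 (degemination): no change (gionfirso)
  ⇒ as a loan: gionfirso
Irgori 'gionherso' matches the inherited outcome exactly, so it is an inherited cognate, not a loan.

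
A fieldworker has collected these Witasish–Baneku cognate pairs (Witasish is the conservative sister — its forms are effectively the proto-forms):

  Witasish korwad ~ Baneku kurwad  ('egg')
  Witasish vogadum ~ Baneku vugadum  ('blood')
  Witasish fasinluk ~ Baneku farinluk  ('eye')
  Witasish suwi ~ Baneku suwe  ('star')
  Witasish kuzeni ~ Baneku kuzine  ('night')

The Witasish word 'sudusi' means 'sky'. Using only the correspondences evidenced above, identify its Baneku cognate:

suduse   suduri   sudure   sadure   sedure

fasinluk ~ farinluk — Witasish s corresponds to Baneku r between vowels (before a front vowel).
suwi ~ suwe, kuzeni ~ kuzine — Witasish i corresponds to Baneku e word-finally.
Applying these to Witasish 'sudusi':
  sudusi → suduri   (s→r between vowels (before a front vowel))
  suduri → sudure   (i→e word-finally)
So the Baneku cognate is 'sudure'.

sudure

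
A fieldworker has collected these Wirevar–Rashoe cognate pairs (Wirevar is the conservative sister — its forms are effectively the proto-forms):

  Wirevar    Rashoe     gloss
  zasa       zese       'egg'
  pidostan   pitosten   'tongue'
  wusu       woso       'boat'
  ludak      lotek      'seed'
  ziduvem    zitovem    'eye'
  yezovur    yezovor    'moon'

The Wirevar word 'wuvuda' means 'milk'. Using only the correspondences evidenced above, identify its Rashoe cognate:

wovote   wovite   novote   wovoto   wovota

ziduvem ~ zitovem — Wirevar u corresponds to Rashoe o after a consonant, before a labial obstruent.
wusu ~ woso, ludak ~ lotek — Wirevar u corresponds to Rashoe o after a consonant, before a consonant other than r, m, n, p, b, f, v.
ludak ~ lotek — Wirevar d corresponds to Rashoe t between vowels (before a back vowel).
zasa ~ zese — Wirevar a corresponds to Rashoe e word-finally.
Applying these to Wirevar 'wuvuda':
  wuvuda → wovuda   (u→o after a consonant, before a labial obstruent)
  wovuda → wovoda   (u→o after a consonant, before a consonant other than r, m, n, p, b, f, v)
  wovoda → wovota   (d→t between vowels (before a back vowel))
  wovota → wovote   (a→e word-finally)
So the Rashoe cognate is 'wovote'.

wovote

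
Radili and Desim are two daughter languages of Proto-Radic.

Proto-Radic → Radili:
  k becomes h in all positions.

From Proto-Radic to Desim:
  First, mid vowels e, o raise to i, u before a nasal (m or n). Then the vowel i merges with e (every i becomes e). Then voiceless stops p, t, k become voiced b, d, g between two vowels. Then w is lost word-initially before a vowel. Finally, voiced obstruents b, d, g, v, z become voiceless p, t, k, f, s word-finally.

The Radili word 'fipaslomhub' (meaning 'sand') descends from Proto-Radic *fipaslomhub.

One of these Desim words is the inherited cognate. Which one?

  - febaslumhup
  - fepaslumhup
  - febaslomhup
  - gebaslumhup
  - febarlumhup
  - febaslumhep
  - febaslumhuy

febaslumhup

Desim: *fipaslomhub
  fipaslomhub → fipaslumhub   [pre-nasal raising]
  fipaslumhub → fepaslumhub   [vowel merger]
  fepaslumhub → febaslumhub   [intervocalic voicing]
  febaslumhub (rule 4 does not apply)
  febaslumhub → febaslumhup   [final devoicing]
  giving Desim febaslumhup.
Only 'febaslumhup' matches the regular Desim development of *fipaslomhub.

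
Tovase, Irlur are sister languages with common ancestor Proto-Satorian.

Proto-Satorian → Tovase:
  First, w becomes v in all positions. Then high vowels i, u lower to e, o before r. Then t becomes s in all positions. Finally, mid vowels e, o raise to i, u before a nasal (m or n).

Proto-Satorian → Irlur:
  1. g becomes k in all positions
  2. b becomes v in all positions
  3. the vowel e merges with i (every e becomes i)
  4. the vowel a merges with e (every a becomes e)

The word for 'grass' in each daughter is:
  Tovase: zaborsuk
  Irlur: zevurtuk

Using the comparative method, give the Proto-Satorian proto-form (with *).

*zaburtuk

Position 3: Tovase has b, Irlur has v. Tovase preserves b here (none of its changes turn any other segment into b), so the proto-segment is *b.
Position 6: Tovase has s, Irlur has t. Irlur preserves t here (none of its changes turn any other segment into t), so the proto-segment is *t.
This points to *zaburtuk. Verify forward in each daughter:
Tovase: *zaburtuk
  zaburtuk (rule 1 does not apply)
  zaburtuk → zabortuk   [pre-rhotic lowering]
  zabortuk → zaborsuk   [unconditioned shift]
  zaborsuk (rule 4 does not apply)
  giving Tovase zaborsuk.
Irlur: *zaburtuk > zavurtuk > zevurtuk  (by unconditioned shift, vowel merger)
*zaburtuk is the unique common source.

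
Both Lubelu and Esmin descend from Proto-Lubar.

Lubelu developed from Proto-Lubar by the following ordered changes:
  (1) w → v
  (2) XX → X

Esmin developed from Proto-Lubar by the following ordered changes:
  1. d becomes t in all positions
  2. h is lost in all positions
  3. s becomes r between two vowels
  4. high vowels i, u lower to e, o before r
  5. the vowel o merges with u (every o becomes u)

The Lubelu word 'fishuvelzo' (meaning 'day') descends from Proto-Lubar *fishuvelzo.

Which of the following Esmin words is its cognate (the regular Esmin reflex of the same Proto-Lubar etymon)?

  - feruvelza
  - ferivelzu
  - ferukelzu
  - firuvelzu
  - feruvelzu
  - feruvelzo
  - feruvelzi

feruvelzu

Esmin: start from *fishuvelzo.
  rule 1: no change — fishuvelzo
  rule 2 (h-loss): fishuvelzo → fisuvelzo
  rule 3 (rhotacism): fisuvelzo → firuvelzo
  rule 4 (pre-rhotic lowering): firuvelzo → feruvelzo
  rule 5 (vowel merger): feruvelzo → feruvelzu
  ⇒ Esmin feruvelzu
The other candidates each miss or misapply at least one Esmin change.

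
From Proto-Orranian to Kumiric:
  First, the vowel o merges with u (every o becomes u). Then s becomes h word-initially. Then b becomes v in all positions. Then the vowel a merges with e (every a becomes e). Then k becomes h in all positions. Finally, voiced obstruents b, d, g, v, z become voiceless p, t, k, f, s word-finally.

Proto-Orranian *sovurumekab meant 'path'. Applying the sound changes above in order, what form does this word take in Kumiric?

Kumiric: *sovurumekab > suvurumekab > huvurumekab > huvurumekav > huvurumekev > huvurumehev > huvurumehef  (by vowel merger, debuccalisation, unconditioned shift, vowel merger, unconditioned shift, final devoicing)

huvurumehef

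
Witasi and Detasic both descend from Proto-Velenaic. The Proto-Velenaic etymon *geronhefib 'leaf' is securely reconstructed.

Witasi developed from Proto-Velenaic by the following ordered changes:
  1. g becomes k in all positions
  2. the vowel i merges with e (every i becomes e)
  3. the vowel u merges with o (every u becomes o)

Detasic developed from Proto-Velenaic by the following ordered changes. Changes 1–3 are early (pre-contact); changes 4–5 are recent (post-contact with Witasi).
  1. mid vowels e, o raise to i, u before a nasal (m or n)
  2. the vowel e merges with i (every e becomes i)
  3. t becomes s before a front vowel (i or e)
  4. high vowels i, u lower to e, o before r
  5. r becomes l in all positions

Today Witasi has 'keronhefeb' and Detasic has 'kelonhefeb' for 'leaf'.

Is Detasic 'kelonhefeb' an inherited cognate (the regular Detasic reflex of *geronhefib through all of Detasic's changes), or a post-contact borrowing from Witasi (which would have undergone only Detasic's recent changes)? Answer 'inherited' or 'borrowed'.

borrowed

If inherited, *geronhefib would pass through all of Detasic's changes:
Detasic: start from *geronhefib.
  rule 1 (pre-nasal raising): geronhefib → gerunhefib
  rule 2 (vowel merger): gerunhefib → girunhifib
  rule 3: no change — girunhifib
  rule 4 (pre-rhotic lowering): girunhifib → gerunhifib
  rule 5 (unconditioned shift): gerunhifib → gelunhifib
  ⇒ Detasic gelunhifib
If borrowed from Witasi 'keronhefeb' after the early changes, it would undergo only the recent ones:
  rule 4 (pre-rhotic lowering): no change (keronhefeb)
  rule 5 (unconditioned shift): keronhefeb → kelonhefeb
  ⇒ as a loan: kelonhefeb
Detasic 'kelonhefeb' matches the loan outcome 'kelonhefeb', not the inherited 'gelunhifib' — it skipped the early Detasic changes, so it was borrowed from Witasi.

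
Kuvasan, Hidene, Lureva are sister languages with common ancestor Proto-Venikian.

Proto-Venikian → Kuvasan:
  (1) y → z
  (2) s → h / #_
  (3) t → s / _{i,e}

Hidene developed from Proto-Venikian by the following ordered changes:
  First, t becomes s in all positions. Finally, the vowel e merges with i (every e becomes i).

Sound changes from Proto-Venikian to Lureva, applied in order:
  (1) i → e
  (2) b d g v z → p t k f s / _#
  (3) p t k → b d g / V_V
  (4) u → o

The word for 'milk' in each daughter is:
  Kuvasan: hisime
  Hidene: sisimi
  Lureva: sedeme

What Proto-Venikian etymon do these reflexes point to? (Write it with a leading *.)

Position 3: Kuvasan has s, Hidene has s, Lureva has d. Taking the neighbouring segments as reconstructed: Kuvasan s could go back to *t or *s; Hidene s could go back to *t or *s; Lureva d could go back to *t or *d — the one source consistent with every daughter is *t.
Position 1: Kuvasan has h, Hidene has s, Lureva has s. Taking the neighbouring segments as reconstructed: Kuvasan h could go back to *s or *h; Hidene s could go back to *t or *s; Lureva s can only go back to *s — the one source consistent with every daughter is *s.
This points to *sitime. Verify forward in each daughter:
Kuvasan: *sitime
  sitime (rule 1 does not apply)
  sitime → hitime   [debuccalisation]
  hitime → hisime   [palatalisation]
  giving Kuvasan hisime.
Hidene: *sitime
  sitime → sisime   [unconditioned shift]
  sisime → sisimi   [vowel merger]
  giving Hidene sisimi.
Lureva: *sitime
  sitime → seteme   [vowel merger]
  seteme (rule 2 does not apply)
  seteme → sedeme   [intervocalic voicing]
  sedeme (rule 4 does not apply)
  giving Lureva sedeme.
No other proto-form is consistent with every reflex, so the reconstruction is *sitime.

*sitime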